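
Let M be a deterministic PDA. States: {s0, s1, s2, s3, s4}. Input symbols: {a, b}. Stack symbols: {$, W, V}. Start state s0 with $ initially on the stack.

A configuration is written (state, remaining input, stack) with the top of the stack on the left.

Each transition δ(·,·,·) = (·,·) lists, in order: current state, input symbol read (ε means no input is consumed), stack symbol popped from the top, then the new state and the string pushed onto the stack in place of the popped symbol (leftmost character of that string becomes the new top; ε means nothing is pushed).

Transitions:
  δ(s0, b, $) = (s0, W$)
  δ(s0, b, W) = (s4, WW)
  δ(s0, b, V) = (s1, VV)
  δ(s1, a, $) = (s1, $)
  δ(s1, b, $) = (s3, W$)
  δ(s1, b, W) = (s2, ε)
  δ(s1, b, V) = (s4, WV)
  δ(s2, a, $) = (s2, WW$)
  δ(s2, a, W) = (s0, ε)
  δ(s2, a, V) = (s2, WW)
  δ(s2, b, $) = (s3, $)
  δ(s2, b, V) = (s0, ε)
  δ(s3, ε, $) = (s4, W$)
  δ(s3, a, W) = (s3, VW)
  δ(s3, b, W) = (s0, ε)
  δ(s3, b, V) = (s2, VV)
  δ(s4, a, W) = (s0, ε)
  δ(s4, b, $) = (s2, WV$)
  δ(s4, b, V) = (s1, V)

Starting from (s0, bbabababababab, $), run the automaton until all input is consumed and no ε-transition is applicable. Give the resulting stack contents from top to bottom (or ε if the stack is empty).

WW$

(s0, bbabababababab, $) ⊢ (s0, babababababab, W$) ⊢ (s4, abababababab, WW$) ⊢ (s0, bababababab, W$) ⊢ (s4, ababababab, WW$) ⊢ (s0, babababab, W$) ⊢ (s4, abababab, WW$) ⊢ (s0, bababab, W$) ⊢ (s4, ababab, WW$) ⊢ (s0, babab, W$) ⊢ (s4, abab, WW$) ⊢ (s0, bab, W$) ⊢ (s4, ab, WW$) ⊢ (s0, b, W$) ⊢ (s4, ε, WW$)
All input consumed in state s4 with stack WW$.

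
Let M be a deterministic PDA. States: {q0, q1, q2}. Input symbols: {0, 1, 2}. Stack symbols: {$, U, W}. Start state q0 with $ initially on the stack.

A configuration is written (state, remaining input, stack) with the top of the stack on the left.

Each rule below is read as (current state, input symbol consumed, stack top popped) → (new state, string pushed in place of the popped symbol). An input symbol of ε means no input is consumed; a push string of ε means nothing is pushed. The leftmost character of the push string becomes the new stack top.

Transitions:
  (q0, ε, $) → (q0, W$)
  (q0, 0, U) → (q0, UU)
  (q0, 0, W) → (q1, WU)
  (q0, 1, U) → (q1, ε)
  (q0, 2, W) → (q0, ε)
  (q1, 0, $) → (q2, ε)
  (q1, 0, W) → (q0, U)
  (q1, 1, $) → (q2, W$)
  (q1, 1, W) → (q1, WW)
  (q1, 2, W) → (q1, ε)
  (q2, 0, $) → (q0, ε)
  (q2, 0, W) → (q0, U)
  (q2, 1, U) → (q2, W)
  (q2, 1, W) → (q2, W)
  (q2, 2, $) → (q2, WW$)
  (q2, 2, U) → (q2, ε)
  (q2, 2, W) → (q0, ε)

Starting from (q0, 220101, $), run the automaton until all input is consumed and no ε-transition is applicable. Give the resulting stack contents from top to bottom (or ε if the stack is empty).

(q0, 220101, $) ⊢ (q0, 220101, W$) ⊢ (q0, 20101, $) ⊢ (q0, 20101, W$) ⊢ (q0, 0101, $) ⊢ (q0, 0101, W$) ⊢ (q1, 101, WU$) ⊢ (q1, 01, WWU$) ⊢ (q0, 1, UWU$) ⊢ (q1, ε, WU$)
All input consumed in state q1 with stack WU$.

WU$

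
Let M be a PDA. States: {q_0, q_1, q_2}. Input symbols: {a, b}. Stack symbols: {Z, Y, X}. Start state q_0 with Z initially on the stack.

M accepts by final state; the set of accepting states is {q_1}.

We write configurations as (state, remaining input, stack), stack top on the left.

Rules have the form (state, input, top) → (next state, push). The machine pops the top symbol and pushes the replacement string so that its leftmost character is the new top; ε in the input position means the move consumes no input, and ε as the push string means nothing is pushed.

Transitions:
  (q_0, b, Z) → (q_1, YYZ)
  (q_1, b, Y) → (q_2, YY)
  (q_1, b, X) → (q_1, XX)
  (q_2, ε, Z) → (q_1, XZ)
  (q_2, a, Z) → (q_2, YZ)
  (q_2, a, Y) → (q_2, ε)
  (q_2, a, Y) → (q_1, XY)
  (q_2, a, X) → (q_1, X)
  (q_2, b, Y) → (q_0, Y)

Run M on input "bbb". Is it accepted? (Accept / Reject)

No computation consumes all input and reaches a final state.

Reject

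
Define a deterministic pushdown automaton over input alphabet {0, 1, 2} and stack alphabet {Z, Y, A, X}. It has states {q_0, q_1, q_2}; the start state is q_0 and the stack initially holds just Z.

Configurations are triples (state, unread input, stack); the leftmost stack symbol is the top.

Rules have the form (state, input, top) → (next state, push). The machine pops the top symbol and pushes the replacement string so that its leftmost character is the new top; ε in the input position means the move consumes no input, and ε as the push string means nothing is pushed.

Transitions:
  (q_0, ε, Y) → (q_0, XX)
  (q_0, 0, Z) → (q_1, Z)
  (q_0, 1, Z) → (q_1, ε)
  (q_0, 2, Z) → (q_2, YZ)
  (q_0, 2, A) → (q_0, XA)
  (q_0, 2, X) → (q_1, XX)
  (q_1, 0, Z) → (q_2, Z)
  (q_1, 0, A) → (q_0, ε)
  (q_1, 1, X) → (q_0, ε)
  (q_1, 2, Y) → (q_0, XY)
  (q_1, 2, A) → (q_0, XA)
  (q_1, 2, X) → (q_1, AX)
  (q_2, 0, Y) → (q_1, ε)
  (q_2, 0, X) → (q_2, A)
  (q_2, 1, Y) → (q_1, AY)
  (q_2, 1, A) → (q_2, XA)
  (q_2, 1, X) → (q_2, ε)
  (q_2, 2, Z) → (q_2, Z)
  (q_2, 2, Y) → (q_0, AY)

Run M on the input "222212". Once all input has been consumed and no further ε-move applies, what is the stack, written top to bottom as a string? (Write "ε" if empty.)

(q_0, 222212, Z)
  read 2, top Z: go to q_2, push YZ → (q_2, 22212, YZ)
  read 2, top Y: go to q_0, push AY → (q_0, 2212, AYZ)
  read 2, top A: go to q_0, push XA → (q_0, 212, XAYZ)
  read 2, top X: go to q_1, push XX → (q_1, 12, XXAYZ)
  read 1, top X: go to q_0, push ε → (q_0, 2, XAYZ)
  read 2, top X: go to q_1, push XX → (q_1, ε, XXAYZ)
All input consumed in state q_1 with stack XXAYZ.

XXAYZ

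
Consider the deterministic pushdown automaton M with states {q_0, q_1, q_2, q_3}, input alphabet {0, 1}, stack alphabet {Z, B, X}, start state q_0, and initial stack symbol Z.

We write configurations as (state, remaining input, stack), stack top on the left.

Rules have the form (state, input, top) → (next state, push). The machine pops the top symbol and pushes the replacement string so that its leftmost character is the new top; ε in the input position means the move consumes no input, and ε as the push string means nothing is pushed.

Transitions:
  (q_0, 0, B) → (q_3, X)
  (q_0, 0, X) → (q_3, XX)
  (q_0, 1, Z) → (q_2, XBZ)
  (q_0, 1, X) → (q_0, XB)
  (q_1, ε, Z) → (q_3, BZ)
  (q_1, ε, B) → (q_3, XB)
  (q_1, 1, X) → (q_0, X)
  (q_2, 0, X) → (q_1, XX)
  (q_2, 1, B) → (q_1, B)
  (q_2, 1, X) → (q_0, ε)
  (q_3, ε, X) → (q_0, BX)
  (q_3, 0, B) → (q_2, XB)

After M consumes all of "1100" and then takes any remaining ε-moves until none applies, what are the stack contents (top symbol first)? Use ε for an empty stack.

BXXZ

(q_0, 1100, Z)
  read 1, top Z: go to q_2, push XBZ → (q_2, 100, XBZ)
  read 1, top X: go to q_0, push ε → (q_0, 00, BZ)
  read 0, top B: go to q_3, push X → (q_3, 0, XZ)
  ε-move, top X: go to q_0, push BX → (q_0, 0, BXZ)
  read 0, top B: go to q_3, push X → (q_3, ε, XXZ)
  ε-move, top X: go to q_0, push BX → (q_0, ε, BXXZ)
All input consumed in state q_0 with stack BXXZ.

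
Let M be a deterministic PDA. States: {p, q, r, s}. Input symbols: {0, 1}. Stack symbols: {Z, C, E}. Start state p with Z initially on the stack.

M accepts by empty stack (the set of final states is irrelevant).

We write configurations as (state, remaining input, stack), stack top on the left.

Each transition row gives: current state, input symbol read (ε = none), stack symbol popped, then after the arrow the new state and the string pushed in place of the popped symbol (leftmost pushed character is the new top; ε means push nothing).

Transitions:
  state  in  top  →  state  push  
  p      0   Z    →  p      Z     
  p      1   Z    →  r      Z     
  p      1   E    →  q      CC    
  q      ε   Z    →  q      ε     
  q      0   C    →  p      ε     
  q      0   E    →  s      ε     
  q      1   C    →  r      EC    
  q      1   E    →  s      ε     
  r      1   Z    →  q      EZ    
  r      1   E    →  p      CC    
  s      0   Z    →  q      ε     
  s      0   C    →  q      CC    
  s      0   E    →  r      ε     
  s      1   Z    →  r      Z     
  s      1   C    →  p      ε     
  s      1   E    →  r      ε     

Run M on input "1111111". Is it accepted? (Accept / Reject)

Reject

(p, 1111111, Z)
  read 1, top Z: go to r, push Z → (r, 111111, Z)
  read 1, top Z: go to q, push EZ → (q, 11111, EZ)
  read 1, top E: go to s, push ε → (s, 1111, Z)
  read 1, top Z: go to r, push Z → (r, 111, Z)
  read 1, top Z: go to q, push EZ → (q, 11, EZ)
  read 1, top E: go to s, push ε → (s, 1, Z)
  read 1, top Z: go to r, push Z → (r, ε, Z)
All input consumed; stack is Z, not empty, and no further ε-move applies.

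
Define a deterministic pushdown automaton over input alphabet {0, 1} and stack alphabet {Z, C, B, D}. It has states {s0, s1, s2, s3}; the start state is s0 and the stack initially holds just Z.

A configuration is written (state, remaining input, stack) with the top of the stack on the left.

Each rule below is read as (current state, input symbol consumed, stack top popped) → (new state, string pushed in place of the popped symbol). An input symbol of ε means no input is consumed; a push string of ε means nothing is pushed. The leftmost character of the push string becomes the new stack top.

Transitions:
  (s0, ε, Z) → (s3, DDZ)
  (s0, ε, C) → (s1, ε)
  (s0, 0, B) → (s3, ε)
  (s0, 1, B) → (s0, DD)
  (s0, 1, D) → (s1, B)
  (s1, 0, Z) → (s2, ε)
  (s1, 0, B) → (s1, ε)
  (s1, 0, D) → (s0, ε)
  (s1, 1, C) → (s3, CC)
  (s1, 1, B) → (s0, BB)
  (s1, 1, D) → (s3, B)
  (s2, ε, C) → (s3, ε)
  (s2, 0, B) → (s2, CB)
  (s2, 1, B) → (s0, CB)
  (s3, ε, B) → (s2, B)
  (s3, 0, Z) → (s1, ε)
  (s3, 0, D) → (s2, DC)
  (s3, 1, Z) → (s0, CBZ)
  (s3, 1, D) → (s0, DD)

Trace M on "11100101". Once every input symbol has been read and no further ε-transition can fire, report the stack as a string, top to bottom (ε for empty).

(s0, 11100101, Z) ⊢ (s3, 11100101, DDZ) ⊢ (s0, 1100101, DDDZ) ⊢ (s1, 100101, BDDZ) ⊢ (s0, 00101, BBDDZ) ⊢ (s3, 0101, BDDZ) ⊢ (s2, 0101, BDDZ) ⊢ (s2, 101, CBDDZ) ⊢ (s3, 101, BDDZ) ⊢ (s2, 101, BDDZ) ⊢ (s0, 01, CBDDZ) ⊢ (s1, 01, BDDZ) ⊢ (s1, 1, DDZ) ⊢ (s3, ε, BDZ) ⊢ (s2, ε, BDZ)
All input consumed in state s2 with stack BDZ.

BDZ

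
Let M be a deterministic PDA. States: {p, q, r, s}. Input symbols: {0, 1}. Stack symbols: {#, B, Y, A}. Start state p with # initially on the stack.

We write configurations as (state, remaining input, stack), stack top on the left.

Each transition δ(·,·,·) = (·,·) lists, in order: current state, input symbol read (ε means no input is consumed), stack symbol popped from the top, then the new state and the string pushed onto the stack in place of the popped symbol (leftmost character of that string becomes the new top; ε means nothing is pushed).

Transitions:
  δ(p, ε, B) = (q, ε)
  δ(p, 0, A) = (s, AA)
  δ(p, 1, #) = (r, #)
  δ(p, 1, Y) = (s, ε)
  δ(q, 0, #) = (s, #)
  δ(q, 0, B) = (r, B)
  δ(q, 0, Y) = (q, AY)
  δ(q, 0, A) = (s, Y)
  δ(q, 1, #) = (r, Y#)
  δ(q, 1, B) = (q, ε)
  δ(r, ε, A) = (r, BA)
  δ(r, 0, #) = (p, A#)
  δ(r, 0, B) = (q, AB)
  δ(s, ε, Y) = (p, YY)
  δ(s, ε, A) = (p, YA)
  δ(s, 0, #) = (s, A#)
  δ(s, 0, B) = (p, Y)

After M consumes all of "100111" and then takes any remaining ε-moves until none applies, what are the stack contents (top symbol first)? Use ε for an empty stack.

(p, 100111, #)
  read 1, top #: go to r, push # → (r, 00111, #)
  read 0, top #: go to p, push A# → (p, 0111, A#)
  read 0, top A: go to s, push AA → (s, 111, AA#)
  ε-move, top A: go to p, push YA → (p, 111, YAA#)
  read 1, top Y: go to s, push ε → (s, 11, AA#)
  ε-move, top A: go to p, push YA → (p, 11, YAA#)
  read 1, top Y: go to s, push ε → (s, 1, AA#)
  ε-move, top A: go to p, push YA → (p, 1, YAA#)
  read 1, top Y: go to s, push ε → (s, ε, AA#)
  ε-move, top A: go to p, push YA → (p, ε, YAA#)
All input consumed in state p with stack YAA#.

YAA#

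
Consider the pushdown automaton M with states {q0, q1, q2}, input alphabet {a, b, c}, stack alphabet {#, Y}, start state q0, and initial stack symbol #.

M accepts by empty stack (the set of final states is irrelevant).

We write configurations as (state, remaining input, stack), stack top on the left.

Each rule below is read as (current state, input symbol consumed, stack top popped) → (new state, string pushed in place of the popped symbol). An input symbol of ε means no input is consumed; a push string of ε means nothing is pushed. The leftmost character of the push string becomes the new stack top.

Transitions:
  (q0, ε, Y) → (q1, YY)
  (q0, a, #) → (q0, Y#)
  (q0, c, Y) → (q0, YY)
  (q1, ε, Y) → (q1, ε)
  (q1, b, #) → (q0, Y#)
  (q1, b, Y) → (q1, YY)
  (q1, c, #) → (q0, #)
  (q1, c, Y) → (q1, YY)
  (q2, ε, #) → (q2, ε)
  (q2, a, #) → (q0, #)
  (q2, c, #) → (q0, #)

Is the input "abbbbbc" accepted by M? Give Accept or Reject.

Reject

No computation consumes all input and empties the stack.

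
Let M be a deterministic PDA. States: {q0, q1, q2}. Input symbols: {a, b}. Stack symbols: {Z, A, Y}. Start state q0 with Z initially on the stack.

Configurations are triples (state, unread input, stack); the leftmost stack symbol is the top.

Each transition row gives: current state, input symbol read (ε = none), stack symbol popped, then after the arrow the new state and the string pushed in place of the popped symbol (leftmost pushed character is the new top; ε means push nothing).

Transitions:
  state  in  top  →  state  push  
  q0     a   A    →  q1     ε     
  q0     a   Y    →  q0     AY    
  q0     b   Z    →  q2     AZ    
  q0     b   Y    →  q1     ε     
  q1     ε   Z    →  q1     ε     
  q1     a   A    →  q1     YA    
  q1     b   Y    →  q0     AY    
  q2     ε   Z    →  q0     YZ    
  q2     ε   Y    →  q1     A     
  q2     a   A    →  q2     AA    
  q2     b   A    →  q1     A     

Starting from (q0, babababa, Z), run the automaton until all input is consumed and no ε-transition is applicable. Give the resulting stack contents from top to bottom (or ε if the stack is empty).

(q0, babababa, Z) ⊢ (q2, abababa, AZ) ⊢ (q2, bababa, AAZ) ⊢ (q1, ababa, AAZ) ⊢ (q1, baba, YAAZ) ⊢ (q0, aba, AYAAZ) ⊢ (q1, ba, YAAZ) ⊢ (q0, a, AYAAZ) ⊢ (q1, ε, YAAZ)
All input consumed in state q1 with stack YAAZ.

YAAZ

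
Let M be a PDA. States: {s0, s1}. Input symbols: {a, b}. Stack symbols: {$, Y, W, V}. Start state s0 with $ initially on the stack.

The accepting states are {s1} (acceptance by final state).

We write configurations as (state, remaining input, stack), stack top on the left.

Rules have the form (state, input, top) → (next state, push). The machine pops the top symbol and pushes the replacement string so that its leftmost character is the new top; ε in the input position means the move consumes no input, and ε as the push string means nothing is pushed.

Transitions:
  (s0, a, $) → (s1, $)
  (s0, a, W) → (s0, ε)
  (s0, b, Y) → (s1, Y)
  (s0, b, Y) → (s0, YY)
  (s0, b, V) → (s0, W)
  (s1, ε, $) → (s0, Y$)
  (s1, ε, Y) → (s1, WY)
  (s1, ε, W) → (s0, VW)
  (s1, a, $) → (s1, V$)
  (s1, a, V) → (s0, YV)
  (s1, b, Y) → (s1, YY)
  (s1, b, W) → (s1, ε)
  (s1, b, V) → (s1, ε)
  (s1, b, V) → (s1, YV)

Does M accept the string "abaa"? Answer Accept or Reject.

Reject

No computation consumes all input and reaches a final state.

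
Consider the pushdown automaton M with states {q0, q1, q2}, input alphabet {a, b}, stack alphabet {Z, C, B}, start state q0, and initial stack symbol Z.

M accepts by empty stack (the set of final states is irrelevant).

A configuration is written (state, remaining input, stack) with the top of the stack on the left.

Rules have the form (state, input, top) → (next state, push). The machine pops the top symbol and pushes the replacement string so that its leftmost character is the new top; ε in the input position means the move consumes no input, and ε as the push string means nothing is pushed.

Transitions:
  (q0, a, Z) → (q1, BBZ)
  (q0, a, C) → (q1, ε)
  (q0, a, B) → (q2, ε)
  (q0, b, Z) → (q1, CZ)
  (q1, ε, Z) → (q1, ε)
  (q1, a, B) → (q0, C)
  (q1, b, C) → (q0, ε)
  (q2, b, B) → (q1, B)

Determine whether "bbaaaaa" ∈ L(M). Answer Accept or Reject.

One accepting computation: (q0, bbaaaaa, Z) ⊢ (q1, baaaaa, CZ) ⊢ (q0, aaaaa, Z) ⊢ (q1, aaaa, BBZ) ⊢ (q0, aaa, CBZ) ⊢ (q1, aa, BZ) ⊢ (q0, a, CZ) ⊢ (q1, ε, Z) ⊢ (q1, ε, ε)
All input consumed and the stack is empty.

Accept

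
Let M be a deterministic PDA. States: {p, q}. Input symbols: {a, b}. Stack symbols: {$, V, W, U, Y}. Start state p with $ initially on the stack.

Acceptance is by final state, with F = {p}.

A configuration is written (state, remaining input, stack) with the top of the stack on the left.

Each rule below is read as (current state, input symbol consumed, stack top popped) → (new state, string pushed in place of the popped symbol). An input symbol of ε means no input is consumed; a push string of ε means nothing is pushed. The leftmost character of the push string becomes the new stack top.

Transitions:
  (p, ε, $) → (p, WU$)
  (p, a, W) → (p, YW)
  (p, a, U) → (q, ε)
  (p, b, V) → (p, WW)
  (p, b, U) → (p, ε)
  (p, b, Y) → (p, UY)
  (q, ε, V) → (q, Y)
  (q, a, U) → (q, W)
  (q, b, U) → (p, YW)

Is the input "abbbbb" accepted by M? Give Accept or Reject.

(p, abbbbb, $) ⊢ (p, abbbbb, WU$) ⊢ (p, bbbbb, YWU$) ⊢ (p, bbbb, UYWU$) ⊢ (p, bbb, YWU$) ⊢ (p, bb, UYWU$) ⊢ (p, b, YWU$) ⊢ (p, ε, UYWU$)
All input consumed; state p ∈ F.

Accept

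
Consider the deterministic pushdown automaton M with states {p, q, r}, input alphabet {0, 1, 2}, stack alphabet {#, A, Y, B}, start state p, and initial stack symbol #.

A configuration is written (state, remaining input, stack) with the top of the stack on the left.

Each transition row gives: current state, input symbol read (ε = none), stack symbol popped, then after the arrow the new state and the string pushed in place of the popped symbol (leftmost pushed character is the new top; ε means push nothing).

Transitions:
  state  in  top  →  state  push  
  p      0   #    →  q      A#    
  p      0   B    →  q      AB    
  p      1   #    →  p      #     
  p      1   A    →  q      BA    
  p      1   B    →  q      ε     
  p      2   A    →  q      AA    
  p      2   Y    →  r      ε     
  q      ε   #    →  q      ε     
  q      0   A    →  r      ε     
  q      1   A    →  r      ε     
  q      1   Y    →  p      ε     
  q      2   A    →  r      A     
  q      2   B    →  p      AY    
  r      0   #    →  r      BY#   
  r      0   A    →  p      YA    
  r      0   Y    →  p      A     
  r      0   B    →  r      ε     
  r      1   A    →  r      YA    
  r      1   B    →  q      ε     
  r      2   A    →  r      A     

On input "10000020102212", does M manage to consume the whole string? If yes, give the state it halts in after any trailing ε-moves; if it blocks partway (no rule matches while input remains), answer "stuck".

(p, 10000020102212, #)
  read 1, top #: go to p, push # → (p, 0000020102212, #)
  read 0, top #: go to q, push A# → (q, 000020102212, A#)
  read 0, top A: go to r, push ε → (r, 00020102212, #)
  read 0, top #: go to r, push BY# → (r, 0020102212, BY#)
  read 0, top B: go to r, push ε → (r, 020102212, Y#)
  read 0, top Y: go to p, push A → (p, 20102212, A#)
  read 2, top A: go to q, push AA → (q, 0102212, AA#)
  read 0, top A: go to r, push ε → (r, 102212, A#)
  read 1, top A: go to r, push YA → (r, 02212, YA#)
  read 0, top Y: go to p, push A → (p, 2212, AA#)
  read 2, top A: go to q, push AA → (q, 212, AAA#)
  read 2, top A: go to r, push A → (r, 12, AAA#)
  read 1, top A: go to r, push YA → (r, 2, YAAA#)
No transition for (r, 2, top Y); M blocks with input 2 remaining.

stuck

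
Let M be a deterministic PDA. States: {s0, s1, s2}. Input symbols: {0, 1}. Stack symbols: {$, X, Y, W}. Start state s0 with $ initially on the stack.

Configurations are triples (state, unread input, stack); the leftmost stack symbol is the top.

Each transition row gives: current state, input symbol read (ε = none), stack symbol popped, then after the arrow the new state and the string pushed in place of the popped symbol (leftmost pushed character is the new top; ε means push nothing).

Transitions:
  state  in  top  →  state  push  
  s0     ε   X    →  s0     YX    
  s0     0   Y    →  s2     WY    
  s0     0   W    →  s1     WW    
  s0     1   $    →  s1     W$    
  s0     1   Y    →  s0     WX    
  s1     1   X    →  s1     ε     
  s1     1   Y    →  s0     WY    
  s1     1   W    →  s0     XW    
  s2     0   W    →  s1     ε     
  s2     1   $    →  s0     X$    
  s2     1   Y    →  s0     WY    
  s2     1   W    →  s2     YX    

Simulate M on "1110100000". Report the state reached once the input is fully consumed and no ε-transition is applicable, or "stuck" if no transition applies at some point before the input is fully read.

(s0, 1110100000, $) ⊢ (s1, 110100000, W$) ⊢ (s0, 10100000, XW$) ⊢ (s0, 10100000, YXW$) ⊢ (s0, 0100000, WXXW$) ⊢ (s1, 100000, WWXXW$) ⊢ (s0, 00000, XWWXXW$) ⊢ (s0, 00000, YXWWXXW$) ⊢ (s2, 0000, WYXWWXXW$) ⊢ (s1, 000, YXWWXXW$)
No transition for (s1, 0, top Y); M blocks with input 000 remaining.

stuck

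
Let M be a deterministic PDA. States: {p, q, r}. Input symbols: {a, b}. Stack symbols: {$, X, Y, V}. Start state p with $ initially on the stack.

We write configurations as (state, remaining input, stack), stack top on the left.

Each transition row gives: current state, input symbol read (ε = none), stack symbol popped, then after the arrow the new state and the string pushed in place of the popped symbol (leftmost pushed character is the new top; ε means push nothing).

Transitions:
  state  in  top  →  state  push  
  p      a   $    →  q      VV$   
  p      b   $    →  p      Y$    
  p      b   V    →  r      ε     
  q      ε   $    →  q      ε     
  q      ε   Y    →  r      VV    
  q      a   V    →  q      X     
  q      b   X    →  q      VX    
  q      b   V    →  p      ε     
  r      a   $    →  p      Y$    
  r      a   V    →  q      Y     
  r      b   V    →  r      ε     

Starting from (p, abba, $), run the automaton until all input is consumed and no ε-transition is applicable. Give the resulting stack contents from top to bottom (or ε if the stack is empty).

Y$

(p, abba, $)
  read a, top $: go to q, push VV$ → (q, bba, VV$)
  read b, top V: go to p, push ε → (p, ba, V$)
  read b, top V: go to r, push ε → (r, a, $)
  read a, top $: go to p, push Y$ → (p, ε, Y$)
All input consumed in state p with stack Y$.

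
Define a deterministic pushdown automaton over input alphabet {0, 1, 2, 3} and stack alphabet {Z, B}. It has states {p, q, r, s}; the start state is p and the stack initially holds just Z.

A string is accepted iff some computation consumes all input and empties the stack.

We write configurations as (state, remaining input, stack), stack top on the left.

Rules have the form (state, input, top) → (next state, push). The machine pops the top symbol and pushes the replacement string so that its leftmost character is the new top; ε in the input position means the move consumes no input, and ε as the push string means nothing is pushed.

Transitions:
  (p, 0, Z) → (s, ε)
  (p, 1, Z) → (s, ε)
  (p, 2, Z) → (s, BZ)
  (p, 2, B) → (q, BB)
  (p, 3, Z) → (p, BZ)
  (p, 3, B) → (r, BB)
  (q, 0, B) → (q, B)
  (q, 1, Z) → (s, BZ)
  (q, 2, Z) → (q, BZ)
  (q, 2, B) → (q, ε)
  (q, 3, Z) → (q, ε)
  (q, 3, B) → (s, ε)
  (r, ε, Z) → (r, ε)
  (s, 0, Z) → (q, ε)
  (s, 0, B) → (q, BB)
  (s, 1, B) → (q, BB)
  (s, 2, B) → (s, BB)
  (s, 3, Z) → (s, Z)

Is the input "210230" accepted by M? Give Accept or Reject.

Accept

(p, 210230, Z)
  read 2, top Z: go to s, push BZ → (s, 10230, BZ)
  read 1, top B: go to q, push BB → (q, 0230, BBZ)
  read 0, top B: go to q, push B → (q, 230, BBZ)
  read 2, top B: go to q, push ε → (q, 30, BZ)
  read 3, top B: go to s, push ε → (s, 0, Z)
  read 0, top Z: go to q, push ε → (q, ε, ε)
All input consumed and the stack is empty.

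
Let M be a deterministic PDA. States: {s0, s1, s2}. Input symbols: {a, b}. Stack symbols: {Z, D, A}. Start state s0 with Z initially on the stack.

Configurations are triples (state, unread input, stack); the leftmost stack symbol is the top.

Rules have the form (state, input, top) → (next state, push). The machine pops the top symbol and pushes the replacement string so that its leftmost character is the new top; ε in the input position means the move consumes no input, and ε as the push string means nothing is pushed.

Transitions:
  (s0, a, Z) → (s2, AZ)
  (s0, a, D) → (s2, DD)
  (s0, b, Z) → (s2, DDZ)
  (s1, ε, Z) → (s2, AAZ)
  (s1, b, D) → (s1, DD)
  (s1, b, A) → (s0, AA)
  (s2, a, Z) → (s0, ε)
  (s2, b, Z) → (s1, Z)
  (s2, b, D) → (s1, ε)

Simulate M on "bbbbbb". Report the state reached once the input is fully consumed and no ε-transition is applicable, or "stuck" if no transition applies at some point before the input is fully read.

s1

(s0, bbbbbb, Z)
  read b, top Z: go to s2, push DDZ → (s2, bbbbb, DDZ)
  read b, top D: go to s1, push ε → (s1, bbbb, DZ)
  read b, top D: go to s1, push DD → (s1, bbb, DDZ)
  read b, top D: go to s1, push DD → (s1, bb, DDDZ)
  read b, top D: go to s1, push DD → (s1, b, DDDDZ)
  read b, top D: go to s1, push DD → (s1, ε, DDDDDZ)
All input consumed; M is in state s1.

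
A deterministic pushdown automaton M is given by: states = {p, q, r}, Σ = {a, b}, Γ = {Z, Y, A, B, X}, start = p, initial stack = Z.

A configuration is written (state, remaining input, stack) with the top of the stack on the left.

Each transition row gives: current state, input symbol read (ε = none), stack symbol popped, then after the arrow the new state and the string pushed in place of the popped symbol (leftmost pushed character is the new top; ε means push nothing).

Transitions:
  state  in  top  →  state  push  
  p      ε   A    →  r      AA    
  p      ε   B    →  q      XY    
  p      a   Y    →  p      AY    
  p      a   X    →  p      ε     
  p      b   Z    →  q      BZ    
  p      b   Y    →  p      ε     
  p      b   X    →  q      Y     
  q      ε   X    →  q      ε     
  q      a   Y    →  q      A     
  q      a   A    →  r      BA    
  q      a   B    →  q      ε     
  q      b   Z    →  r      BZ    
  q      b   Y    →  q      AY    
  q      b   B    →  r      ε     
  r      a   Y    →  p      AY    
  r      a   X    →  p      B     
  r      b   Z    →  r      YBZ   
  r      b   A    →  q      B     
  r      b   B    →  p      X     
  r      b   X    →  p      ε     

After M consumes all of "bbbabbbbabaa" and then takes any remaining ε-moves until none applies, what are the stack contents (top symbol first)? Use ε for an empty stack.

(p, bbbabbbbabaa, Z) ⊢ (q, bbabbbbabaa, BZ) ⊢ (r, babbbbabaa, Z) ⊢ (r, abbbbabaa, YBZ) ⊢ (p, bbbbabaa, AYBZ) ⊢ (r, bbbbabaa, AAYBZ) ⊢ (q, bbbabaa, BAYBZ) ⊢ (r, bbabaa, AYBZ) ⊢ (q, babaa, BYBZ) ⊢ (r, abaa, YBZ) ⊢ (p, baa, AYBZ) ⊢ (r, baa, AAYBZ) ⊢ (q, aa, BAYBZ) ⊢ (q, a, AYBZ) ⊢ (r, ε, BAYBZ)
All input consumed in state r with stack BAYBZ.

BAYBZ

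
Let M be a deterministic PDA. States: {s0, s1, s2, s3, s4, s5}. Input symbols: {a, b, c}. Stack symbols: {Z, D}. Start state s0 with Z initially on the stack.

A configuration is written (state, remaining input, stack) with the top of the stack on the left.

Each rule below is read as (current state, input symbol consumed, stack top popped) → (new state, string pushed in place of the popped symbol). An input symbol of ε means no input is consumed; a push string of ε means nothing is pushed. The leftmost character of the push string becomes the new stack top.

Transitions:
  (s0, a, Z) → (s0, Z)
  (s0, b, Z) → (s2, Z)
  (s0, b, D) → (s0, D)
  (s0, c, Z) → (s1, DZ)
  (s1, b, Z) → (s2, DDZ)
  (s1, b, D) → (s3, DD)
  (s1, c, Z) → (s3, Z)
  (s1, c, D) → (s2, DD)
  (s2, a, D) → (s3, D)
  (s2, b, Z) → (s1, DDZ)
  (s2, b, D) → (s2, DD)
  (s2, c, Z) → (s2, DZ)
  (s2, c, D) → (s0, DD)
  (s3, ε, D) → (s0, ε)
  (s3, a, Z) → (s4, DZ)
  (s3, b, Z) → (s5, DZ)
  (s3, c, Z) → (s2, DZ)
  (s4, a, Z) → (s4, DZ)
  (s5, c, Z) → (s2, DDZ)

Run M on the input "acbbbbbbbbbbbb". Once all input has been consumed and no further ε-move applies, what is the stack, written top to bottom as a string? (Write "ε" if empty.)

DZ

(s0, acbbbbbbbbbbbb, Z)
  read a, top Z: go to s0, push Z → (s0, cbbbbbbbbbbbb, Z)
  read c, top Z: go to s1, push DZ → (s1, bbbbbbbbbbbb, DZ)
  read b, top D: go to s3, push DD → (s3, bbbbbbbbbbb, DDZ)
  ε-move, top D: go to s0, push ε → (s0, bbbbbbbbbbb, DZ)
  read b, top D: go to s0, push D → (s0, bbbbbbbbbb, DZ)
  read b, top D: go to s0, push D → (s0, bbbbbbbbb, DZ)
  read b, top D: go to s0, push D → (s0, bbbbbbbb, DZ)
  read b, top D: go to s0, push D → (s0, bbbbbbb, DZ)
  read b, top D: go to s0, push D → (s0, bbbbbb, DZ)
  read b, top D: go to s0, push D → (s0, bbbbb, DZ)
  read b, top D: go to s0, push D → (s0, bbbb, DZ)
  read b, top D: go to s0, push D → (s0, bbb, DZ)
  read b, top D: go to s0, push D → (s0, bb, DZ)
  read b, top D: go to s0, push D → (s0, b, DZ)
  read b, top D: go to s0, push D → (s0, ε, DZ)
All input consumed in state s0 with stack DZ.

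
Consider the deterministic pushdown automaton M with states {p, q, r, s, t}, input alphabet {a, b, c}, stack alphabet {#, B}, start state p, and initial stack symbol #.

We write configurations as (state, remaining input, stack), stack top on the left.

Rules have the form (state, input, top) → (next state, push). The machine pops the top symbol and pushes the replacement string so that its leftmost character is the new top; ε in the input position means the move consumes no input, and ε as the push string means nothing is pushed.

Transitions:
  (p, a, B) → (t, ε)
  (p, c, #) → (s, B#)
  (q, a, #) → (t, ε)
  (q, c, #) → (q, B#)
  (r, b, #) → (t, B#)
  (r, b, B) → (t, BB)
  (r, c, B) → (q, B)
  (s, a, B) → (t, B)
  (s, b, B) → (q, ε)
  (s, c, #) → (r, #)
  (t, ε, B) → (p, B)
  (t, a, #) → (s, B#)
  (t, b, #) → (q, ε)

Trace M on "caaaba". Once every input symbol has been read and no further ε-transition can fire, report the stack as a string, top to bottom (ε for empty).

ε

(p, caaaba, #)
  read c, top #: go to s, push B# → (s, aaaba, B#)
  read a, top B: go to t, push B → (t, aaba, B#)
  ε-move, top B: go to p, push B → (p, aaba, B#)
  read a, top B: go to t, push ε → (t, aba, #)
  read a, top #: go to s, push B# → (s, ba, B#)
  read b, top B: go to q, push ε → (q, a, #)
  read a, top #: go to t, push ε → (t, ε, ε)
All input consumed in state t with stack ε.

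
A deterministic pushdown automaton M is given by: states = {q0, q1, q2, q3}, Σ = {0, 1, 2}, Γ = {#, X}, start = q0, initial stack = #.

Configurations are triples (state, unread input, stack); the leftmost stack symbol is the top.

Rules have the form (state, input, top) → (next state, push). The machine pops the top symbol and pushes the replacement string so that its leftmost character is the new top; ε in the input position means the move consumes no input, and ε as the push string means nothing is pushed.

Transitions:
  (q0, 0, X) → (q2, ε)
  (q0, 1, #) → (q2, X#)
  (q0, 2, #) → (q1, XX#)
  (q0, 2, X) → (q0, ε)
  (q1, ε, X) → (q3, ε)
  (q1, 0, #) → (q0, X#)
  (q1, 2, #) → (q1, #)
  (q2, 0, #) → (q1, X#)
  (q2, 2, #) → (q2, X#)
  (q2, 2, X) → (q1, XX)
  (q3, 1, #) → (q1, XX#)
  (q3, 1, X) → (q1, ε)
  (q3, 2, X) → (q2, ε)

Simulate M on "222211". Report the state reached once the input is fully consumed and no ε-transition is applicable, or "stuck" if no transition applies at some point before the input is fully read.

(q0, 222211, #)
  read 2, top #: go to q1, push XX# → (q1, 22211, XX#)
  ε-move, top X: go to q3, push ε → (q3, 22211, X#)
  read 2, top X: go to q2, push ε → (q2, 2211, #)
  read 2, top #: go to q2, push X# → (q2, 211, X#)
  read 2, top X: go to q1, push XX → (q1, 11, XX#)
  ε-move, top X: go to q3, push ε → (q3, 11, X#)
  read 1, top X: go to q1, push ε → (q1, 1, #)
No transition for (q1, 1, top #); M blocks with input 1 remaining.

stuck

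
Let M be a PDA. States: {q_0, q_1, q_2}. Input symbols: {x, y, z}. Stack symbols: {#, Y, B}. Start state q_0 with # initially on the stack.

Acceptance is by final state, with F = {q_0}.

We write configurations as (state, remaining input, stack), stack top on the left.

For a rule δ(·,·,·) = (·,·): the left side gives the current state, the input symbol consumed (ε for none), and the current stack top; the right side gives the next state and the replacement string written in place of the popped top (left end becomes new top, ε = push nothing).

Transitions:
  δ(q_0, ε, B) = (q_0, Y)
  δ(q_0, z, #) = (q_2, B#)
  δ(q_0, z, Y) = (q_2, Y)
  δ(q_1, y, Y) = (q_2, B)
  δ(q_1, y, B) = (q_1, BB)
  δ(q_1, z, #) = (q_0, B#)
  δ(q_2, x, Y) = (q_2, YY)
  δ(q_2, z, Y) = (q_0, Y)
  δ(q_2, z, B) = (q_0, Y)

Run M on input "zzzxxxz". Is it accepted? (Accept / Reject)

Accept

One accepting computation: (q_0, zzzxxxz, #) ⊢ (q_2, zzxxxz, B#) ⊢ (q_0, zxxxz, Y#) ⊢ (q_2, xxxz, Y#) ⊢ (q_2, xxz, YY#) ⊢ (q_2, xz, YYY#) ⊢ (q_2, z, YYYY#) ⊢ (q_0, ε, YYYY#)
All input consumed and state q_0 ∈ F.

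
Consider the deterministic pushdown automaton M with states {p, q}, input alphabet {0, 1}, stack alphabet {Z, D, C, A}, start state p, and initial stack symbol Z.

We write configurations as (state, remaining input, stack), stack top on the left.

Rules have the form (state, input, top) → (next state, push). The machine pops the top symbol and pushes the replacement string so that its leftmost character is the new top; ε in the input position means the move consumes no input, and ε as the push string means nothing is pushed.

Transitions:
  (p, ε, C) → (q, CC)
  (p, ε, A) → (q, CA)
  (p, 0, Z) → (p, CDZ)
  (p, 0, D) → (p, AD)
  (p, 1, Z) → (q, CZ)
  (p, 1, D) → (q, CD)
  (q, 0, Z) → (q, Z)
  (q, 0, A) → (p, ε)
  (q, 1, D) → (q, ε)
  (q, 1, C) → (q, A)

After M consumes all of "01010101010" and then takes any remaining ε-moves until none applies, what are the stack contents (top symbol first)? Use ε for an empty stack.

CCDZ

(p, 01010101010, Z)
  read 0, top Z: go to p, push CDZ → (p, 1010101010, CDZ)
  ε-move, top C: go to q, push CC → (q, 1010101010, CCDZ)
  read 1, top C: go to q, push A → (q, 010101010, ACDZ)
  read 0, top A: go to p, push ε → (p, 10101010, CDZ)
  ε-move, top C: go to q, push CC → (q, 10101010, CCDZ)
  read 1, top C: go to q, push A → (q, 0101010, ACDZ)
  read 0, top A: go to p, push ε → (p, 101010, CDZ)
  ε-move, top C: go to q, push CC → (q, 101010, CCDZ)
  read 1, top C: go to q, push A → (q, 01010, ACDZ)
  read 0, top A: go to p, push ε → (p, 1010, CDZ)
  ε-move, top C: go to q, push CC → (q, 1010, CCDZ)
  read 1, top C: go to q, push A → (q, 010, ACDZ)
  read 0, top A: go to p, push ε → (p, 10, CDZ)
  ε-move, top C: go to q, push CC → (q, 10, CCDZ)
  read 1, top C: go to q, push A → (q, 0, ACDZ)
  read 0, top A: go to p, push ε → (p, ε, CDZ)
  ε-move, top C: go to q, push CC → (q, ε, CCDZ)
All input consumed in state q with stack CCDZ.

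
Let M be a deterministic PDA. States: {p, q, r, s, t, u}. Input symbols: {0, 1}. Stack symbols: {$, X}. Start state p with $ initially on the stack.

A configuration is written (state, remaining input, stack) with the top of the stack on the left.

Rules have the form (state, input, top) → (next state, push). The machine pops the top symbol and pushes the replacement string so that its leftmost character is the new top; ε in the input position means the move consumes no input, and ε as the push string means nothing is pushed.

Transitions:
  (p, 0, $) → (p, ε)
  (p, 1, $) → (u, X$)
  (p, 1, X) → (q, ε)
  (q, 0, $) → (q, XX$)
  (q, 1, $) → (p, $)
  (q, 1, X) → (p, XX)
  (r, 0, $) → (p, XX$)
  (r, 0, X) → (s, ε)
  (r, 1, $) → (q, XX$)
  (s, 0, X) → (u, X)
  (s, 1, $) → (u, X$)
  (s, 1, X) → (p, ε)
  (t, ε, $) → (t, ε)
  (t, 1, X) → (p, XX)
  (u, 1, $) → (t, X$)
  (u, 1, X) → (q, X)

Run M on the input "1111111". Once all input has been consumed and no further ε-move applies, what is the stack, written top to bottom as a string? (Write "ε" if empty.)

XX$

(p, 1111111, $)
  read 1, top $: go to u, push X$ → (u, 111111, X$)
  read 1, top X: go to q, push X → (q, 11111, X$)
  read 1, top X: go to p, push XX → (p, 1111, XX$)
  read 1, top X: go to q, push ε → (q, 111, X$)
  read 1, top X: go to p, push XX → (p, 11, XX$)
  read 1, top X: go to q, push ε → (q, 1, X$)
  read 1, top X: go to p, push XX → (p, ε, XX$)
All input consumed in state p with stack XX$.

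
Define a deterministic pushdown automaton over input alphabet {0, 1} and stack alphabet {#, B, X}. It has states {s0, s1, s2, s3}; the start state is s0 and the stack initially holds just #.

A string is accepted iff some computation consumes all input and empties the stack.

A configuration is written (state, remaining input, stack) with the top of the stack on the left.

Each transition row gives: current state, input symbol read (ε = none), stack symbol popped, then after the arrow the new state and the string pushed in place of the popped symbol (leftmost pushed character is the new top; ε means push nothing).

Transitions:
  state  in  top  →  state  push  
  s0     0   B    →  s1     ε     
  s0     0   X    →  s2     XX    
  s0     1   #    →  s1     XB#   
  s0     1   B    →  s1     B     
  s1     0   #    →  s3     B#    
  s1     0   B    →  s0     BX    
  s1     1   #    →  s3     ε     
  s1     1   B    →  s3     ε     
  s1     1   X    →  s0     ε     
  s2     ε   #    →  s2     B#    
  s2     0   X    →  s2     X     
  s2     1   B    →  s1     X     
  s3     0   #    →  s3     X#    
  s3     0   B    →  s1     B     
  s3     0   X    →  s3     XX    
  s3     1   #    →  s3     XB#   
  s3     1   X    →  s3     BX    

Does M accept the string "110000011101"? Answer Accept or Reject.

Accept

(s0, 110000011101, #) ⊢ (s1, 10000011101, XB#) ⊢ (s0, 0000011101, B#) ⊢ (s1, 000011101, #) ⊢ (s3, 00011101, B#) ⊢ (s1, 0011101, B#) ⊢ (s0, 011101, BX#) ⊢ (s1, 11101, X#) ⊢ (s0, 1101, #) ⊢ (s1, 101, XB#) ⊢ (s0, 01, B#) ⊢ (s1, 1, #) ⊢ (s3, ε, ε)
All input consumed and the stack is empty.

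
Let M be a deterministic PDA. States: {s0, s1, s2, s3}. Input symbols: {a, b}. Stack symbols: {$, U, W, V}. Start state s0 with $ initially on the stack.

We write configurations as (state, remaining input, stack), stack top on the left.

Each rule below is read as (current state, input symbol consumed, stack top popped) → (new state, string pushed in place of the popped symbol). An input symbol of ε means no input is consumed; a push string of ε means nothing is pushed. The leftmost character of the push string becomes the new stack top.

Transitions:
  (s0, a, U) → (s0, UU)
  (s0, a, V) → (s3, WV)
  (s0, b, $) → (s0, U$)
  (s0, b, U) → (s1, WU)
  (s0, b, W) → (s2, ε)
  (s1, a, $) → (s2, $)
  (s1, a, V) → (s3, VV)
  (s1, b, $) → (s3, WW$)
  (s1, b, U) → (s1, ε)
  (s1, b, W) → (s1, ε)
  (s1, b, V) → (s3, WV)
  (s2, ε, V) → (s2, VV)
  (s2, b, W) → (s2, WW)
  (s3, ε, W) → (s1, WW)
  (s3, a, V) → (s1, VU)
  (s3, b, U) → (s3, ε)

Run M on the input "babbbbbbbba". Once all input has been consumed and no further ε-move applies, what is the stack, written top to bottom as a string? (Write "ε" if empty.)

(s0, babbbbbbbba, $)
  read b, top $: go to s0, push U$ → (s0, abbbbbbbba, U$)
  read a, top U: go to s0, push UU → (s0, bbbbbbbba, UU$)
  read b, top U: go to s1, push WU → (s1, bbbbbbba, WUU$)
  read b, top W: go to s1, push ε → (s1, bbbbbba, UU$)
  read b, top U: go to s1, push ε → (s1, bbbbba, U$)
  read b, top U: go to s1, push ε → (s1, bbbba, $)
  read b, top $: go to s3, push WW$ → (s3, bbba, WW$)
  ε-move, top W: go to s1, push WW → (s1, bbba, WWW$)
  read b, top W: go to s1, push ε → (s1, bba, WW$)
  read b, top W: go to s1, push ε → (s1, ba, W$)
  read b, top W: go to s1, push ε → (s1, a, $)
  read a, top $: go to s2, push $ → (s2, ε, $)
All input consumed in state s2 with stack $.

$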